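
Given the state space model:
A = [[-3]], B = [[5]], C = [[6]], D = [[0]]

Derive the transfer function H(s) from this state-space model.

(sI - A)⁻¹ = 1/(s + 3). H(s) = 6 × 5/(s + 3) + 0 = 30/(s + 3).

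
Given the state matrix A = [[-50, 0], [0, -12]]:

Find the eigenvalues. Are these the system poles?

For diagonal matrix, eigenvalues are diagonal entries: λ₁ = -50, λ₂ = -12. Eigenvalues of A = system poles.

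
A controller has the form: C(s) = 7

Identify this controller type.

This is a Proportional (P) controller.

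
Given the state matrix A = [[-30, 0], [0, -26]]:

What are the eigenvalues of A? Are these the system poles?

For diagonal matrix, eigenvalues are diagonal entries: λ₁ = -30, λ₂ = -26. Eigenvalues of A = system poles.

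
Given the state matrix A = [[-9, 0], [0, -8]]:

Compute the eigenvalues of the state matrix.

For diagonal matrix, eigenvalues are diagonal entries: λ₁ = -9, λ₂ = -8.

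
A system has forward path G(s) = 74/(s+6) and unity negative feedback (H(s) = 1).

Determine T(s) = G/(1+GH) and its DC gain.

T(s) = G/(1+GH) = [74/(s+6)] / [1 + 74/(s+6)] = 74/(s+6+74) = 74/(s+80). DC gain = 74/80 = 0.925.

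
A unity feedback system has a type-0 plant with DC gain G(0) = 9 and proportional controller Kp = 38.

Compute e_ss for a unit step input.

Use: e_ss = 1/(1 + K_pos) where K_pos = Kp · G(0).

K_pos = Kp · G(0) = 38 × 9 = 342. e_ss = 1/(1 + 342) = 0.0029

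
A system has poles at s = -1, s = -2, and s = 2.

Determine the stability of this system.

Pole(s) at s = 2 are not in the left half-plane. System is unstable.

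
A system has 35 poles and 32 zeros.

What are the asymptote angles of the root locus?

n - m = 35 - 32 = 3. Angles: θk = (2k + 1)·180°/3 = 60°, 180°, 300°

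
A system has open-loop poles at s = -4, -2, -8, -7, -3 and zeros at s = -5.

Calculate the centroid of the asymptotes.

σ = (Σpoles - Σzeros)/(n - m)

σ = (Σpoles - Σzeros)/(n - m) = (-24 - (-5))/(5 - 1) = -19/4 = -4.75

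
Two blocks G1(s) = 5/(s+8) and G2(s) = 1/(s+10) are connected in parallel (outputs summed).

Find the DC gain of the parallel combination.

Parallel: G_eq = G1 + G2. DC gain = G1(0) + G2(0) = 5/8 + 1/10 = 0.625 + 0.1 = 0.725.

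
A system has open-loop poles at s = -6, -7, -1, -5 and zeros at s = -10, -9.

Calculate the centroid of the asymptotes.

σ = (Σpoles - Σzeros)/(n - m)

σ = (Σpoles - Σzeros)/(n - m) = (-19 - (-19))/(4 - 2) = 0/2 = 0.0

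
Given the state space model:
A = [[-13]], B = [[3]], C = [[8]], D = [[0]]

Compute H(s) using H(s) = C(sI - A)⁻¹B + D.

(sI - A)⁻¹ = 1/(s + 13). H(s) = 8 × 3/(s + 13) + 0 = 24/(s + 13).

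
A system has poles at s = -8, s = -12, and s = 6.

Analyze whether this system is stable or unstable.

Pole(s) at s = 6 are not in the left half-plane. System is unstable.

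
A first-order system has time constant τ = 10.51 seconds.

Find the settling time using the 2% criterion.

For first-order system, 2% settling time ≈ 4τ = 4 × 10.51 = 42.04 s.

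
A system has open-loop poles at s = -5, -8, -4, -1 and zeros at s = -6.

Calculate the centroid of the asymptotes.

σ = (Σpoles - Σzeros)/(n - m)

σ = (Σpoles - Σzeros)/(n - m) = (-18 - (-6))/(4 - 1) = -12/3 = -4.0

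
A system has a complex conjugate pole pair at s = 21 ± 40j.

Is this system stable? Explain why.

Real part of poles is 21 (> 0, right half-plane). Unstable.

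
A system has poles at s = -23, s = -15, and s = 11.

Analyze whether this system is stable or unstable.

Pole(s) at s = 11 are not in the left half-plane. System is unstable.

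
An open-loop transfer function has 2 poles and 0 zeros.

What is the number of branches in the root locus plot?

Root locus has n branches where n = number of poles = 2.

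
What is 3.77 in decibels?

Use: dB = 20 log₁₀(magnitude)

dB = 20 log₁₀(3.77) = 11.5 dB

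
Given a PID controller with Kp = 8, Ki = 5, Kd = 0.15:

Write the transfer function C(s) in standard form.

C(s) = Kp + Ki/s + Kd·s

Substituting values: C(s) = 8 + 5/s + 0.15s = (0.15s² + 8s + 5)/s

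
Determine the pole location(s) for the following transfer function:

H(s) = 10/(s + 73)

Pole is where denominator = 0: s + 73 = 0, so s = -73.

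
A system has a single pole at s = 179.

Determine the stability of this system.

Pole at s = 179 is in the right half-plane. Unstable.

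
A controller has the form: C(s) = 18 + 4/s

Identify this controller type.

This is a Proportional-Integral (PI) controller.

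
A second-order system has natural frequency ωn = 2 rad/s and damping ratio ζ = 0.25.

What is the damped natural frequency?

ωd = ωn√(1 - ζ²) = 2√(1 - 0.25²) = 1.94 rad/s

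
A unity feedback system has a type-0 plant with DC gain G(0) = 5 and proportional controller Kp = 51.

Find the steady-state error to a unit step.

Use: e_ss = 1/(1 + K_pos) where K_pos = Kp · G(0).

K_pos = Kp · G(0) = 51 × 5 = 255. e_ss = 1/(1 + 255) = 0.00390625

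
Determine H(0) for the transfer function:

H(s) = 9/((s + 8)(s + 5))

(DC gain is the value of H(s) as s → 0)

DC gain = H(0) = 9/(8 × 5) = 9/40 = 0.225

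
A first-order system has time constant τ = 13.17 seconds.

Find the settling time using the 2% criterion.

For first-order system, 2% settling time ≈ 4τ = 4 × 13.17 = 52.68 s.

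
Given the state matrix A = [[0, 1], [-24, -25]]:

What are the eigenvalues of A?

det(A - λI) = λ² - (-25)λ + 24 = (λ - (-1))(λ - (-24)). Eigenvalues: -1, -24.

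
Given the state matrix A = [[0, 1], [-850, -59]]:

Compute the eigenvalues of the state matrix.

det(A - λI) = λ² - (-59)λ + 850 = (λ - (-25))(λ - (-34)). Eigenvalues: -25, -34.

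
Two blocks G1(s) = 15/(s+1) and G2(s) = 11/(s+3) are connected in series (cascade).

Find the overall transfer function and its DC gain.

Series: multiply transfer functions. G_eq = 15/(s+1) × 11/(s+3) = 165/((s+1)(s+3)). DC gain = 165/(1×3) = 55.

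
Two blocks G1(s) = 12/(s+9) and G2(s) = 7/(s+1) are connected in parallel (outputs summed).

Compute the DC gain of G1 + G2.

Parallel: G_eq = G1 + G2. DC gain = G1(0) + G2(0) = 12/9 + 7/1 = 1.3333 + 7 = 8.3333.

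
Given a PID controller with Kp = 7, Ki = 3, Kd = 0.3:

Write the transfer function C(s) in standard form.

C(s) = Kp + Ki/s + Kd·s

Substituting values: C(s) = 7 + 3/s + 0.3s = (0.3s² + 7s + 3)/s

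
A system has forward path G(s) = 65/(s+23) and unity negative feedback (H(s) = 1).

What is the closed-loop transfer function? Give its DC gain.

T(s) = G/(1+GH) = [65/(s+23)] / [1 + 65/(s+23)] = 65/(s+23+65) = 65/(s+88). DC gain = 65/88 = 0.7386.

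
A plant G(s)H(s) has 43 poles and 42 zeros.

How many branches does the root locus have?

Root locus has n branches where n = number of poles = 43.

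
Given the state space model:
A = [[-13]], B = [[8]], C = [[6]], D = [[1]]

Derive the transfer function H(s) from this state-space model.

(sI - A)⁻¹ = 1/(s + 13). H(s) = 6×8/(s + 13) + 1 = (s + 61)/(s + 13).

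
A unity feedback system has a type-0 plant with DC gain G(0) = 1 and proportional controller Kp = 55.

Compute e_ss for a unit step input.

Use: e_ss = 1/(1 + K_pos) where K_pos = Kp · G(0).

K_pos = Kp · G(0) = 55 × 1 = 55. e_ss = 1/(1 + 55) = 0.0179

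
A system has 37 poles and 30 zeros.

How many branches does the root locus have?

Root locus has n branches where n = number of poles = 37.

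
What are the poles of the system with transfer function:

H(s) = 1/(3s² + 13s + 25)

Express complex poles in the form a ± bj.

Discriminant = 13² - 4×3×25 = 169 - 300 = -131 < 0, so the poles are a complex conjugate pair s = (-13 ± j√131)/(2×3). Real part = -13/(2×3) = -13/6 ≈ -2.1667; imaginary part = ±√131/(2×3) ≈ 1.9076. Poles: s = -2.1667 ± 1.9076j.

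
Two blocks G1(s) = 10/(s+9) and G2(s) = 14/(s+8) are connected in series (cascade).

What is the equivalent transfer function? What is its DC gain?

Series: multiply transfer functions. G_eq = 10/(s+9) × 14/(s+8) = 140/((s+9)(s+8)). DC gain = 140/(9×8) = 1.9444.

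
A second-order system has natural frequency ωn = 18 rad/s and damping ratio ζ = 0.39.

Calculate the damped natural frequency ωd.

ωd = ωn√(1 - ζ²) = 18√(1 - 0.39²) = 16.57 rad/s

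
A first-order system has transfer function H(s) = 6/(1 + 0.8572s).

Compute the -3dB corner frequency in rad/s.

Corner frequency = 1/τ = 1/0.8572 = 1.167 rad/s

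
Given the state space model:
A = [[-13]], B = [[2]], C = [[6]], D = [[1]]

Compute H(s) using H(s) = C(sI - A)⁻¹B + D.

(sI - A)⁻¹ = 1/(s + 13). H(s) = 6×2/(s + 13) + 1 = (s + 25)/(s + 13).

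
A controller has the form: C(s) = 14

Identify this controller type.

This is a Proportional (P) controller.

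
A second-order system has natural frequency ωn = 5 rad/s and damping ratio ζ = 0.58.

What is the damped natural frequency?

ωd = ωn√(1 - ζ²) = 5√(1 - 0.58²) = 4.07 rad/s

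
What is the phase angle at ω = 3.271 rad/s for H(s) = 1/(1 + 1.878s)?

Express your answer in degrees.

Phase = -arctan(ωτ) = -arctan(3.271 × 1.878) = -80.8°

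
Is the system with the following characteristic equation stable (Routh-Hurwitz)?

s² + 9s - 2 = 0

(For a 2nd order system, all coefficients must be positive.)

Coefficients: 1, 9, -2. c=-2 not positive, so system is unstable.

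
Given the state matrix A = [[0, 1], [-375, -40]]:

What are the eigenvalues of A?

det(A - λI) = λ² - (-40)λ + 375 = (λ - (-15))(λ - (-25)). Eigenvalues: -15, -25.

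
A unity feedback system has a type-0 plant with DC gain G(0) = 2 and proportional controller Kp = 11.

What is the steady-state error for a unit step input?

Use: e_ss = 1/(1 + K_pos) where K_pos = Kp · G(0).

K_pos = Kp · G(0) = 11 × 2 = 22. e_ss = 1/(1 + 22) = 0.0435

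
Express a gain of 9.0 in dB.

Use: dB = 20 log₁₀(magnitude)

dB = 20 log₁₀(9.0) = 19.1 dB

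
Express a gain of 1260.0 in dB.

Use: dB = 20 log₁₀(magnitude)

dB = 20 log₁₀(1260.0) = 62.0 dB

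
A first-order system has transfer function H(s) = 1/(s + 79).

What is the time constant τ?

For H(s) = 1/(s + 1/τ), the pole is at -1/τ = -79, so τ = 1/79 = 0.0127 s.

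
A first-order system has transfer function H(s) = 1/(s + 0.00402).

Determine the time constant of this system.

For H(s) = 1/(s + 1/τ), the pole is at -1/τ = -0.00402, so τ = 1/0.00402 = 248.8 s.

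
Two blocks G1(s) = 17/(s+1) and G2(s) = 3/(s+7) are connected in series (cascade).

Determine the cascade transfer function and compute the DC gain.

Series: multiply transfer functions. G_eq = 17/(s+1) × 3/(s+7) = 51/((s+1)(s+7)). DC gain = 51/(1×7) = 7.2857.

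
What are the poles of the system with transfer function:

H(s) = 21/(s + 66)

Pole is where denominator = 0: s + 66 = 0, so s = -66.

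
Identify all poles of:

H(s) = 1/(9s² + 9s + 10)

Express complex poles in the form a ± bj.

Discriminant = 9² - 4×9×10 = 81 - 360 = -279 < 0, so the poles are a complex conjugate pair s = (-9 ± j√279)/(2×9). Real part = -9/(2×9) = -9/18 = -0.5; imaginary part = ±√279/(2×9) ≈ 0.9280. Poles: s = -0.5 ± 0.9280j.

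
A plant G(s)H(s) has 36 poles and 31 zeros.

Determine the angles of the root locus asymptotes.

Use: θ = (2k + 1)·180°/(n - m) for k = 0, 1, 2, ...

n - m = 36 - 31 = 5. Angles: θk = (2k + 1)·180°/5 = 36°, 108°, 180°, 252°, 324°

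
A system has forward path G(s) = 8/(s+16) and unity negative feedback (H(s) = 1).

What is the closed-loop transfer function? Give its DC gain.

T(s) = G/(1+GH) = [8/(s+16)] / [1 + 8/(s+16)] = 8/(s+16+8) = 8/(s+24). DC gain = 8/24 = 0.3333.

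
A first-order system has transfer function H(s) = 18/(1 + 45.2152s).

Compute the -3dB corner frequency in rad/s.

Corner frequency = 1/τ = 1/45.2152 = 0.022 rad/s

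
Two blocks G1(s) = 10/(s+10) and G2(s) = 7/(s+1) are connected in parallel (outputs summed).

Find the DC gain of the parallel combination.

Parallel: G_eq = G1 + G2. DC gain = G1(0) + G2(0) = 10/10 + 7/1 = 1 + 7 = 8.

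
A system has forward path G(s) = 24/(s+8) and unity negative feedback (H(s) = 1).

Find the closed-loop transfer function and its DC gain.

T(s) = G/(1+GH) = [24/(s+8)] / [1 + 24/(s+8)] = 24/(s+8+24) = 24/(s+32). DC gain = 24/32 = 0.75.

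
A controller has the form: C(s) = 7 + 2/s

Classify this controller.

This is a Proportional-Integral (PI) controller.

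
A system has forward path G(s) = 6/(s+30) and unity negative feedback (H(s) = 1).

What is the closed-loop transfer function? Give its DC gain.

T(s) = G/(1+GH) = [6/(s+30)] / [1 + 6/(s+30)] = 6/(s+30+6) = 6/(s+36). DC gain = 6/36 = 0.1667.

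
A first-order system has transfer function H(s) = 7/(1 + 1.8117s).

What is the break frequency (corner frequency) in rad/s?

Corner frequency = 1/τ = 1/1.8117 = 0.552 rad/s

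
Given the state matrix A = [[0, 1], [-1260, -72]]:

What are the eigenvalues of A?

det(A - λI) = λ² - (-72)λ + 1260 = (λ - (-30))(λ - (-42)). Eigenvalues: -30, -42.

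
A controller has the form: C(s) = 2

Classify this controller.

This is a Proportional (P) controller.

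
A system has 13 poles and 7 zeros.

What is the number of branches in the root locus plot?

Root locus has n branches where n = number of poles = 13.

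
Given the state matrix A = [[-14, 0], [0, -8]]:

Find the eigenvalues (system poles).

For diagonal matrix, eigenvalues are diagonal entries: λ₁ = -14, λ₂ = -8.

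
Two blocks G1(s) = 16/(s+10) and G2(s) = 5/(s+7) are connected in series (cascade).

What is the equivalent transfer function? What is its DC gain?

Series: multiply transfer functions. G_eq = 16/(s+10) × 5/(s+7) = 80/((s+10)(s+7)). DC gain = 80/(10×7) = 1.1429.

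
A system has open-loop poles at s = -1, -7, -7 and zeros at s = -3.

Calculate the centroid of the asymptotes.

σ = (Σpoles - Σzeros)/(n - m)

σ = (Σpoles - Σzeros)/(n - m) = (-15 - (-3))/(3 - 1) = -12/2 = -6.0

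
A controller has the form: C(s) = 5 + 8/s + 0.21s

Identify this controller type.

This is a Proportional-Integral-Derivative (PID) controller.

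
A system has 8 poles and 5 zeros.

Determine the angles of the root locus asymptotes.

n - m = 8 - 5 = 3. Angles: θk = (2k + 1)·180°/3 = 60°, 180°, 300°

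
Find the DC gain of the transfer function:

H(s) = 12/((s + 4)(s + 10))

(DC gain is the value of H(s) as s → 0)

DC gain = H(0) = 12/(4 × 10) = 12/40 = 0.3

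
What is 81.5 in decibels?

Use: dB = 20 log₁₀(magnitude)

dB = 20 log₁₀(81.5) = 38.2 dB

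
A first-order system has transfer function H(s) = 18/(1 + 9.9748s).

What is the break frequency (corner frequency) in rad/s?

Corner frequency = 1/τ = 1/9.9748 = 0.1 rad/s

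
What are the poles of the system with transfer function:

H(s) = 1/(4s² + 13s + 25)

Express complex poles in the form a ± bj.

Discriminant = 13² - 4×4×25 = 169 - 400 = -231 < 0, so the poles are a complex conjugate pair s = (-13 ± j√231)/(2×4). Real part = -13/(2×4) = -13/8 = -1.625; imaginary part = ±√231/(2×4) ≈ 1.8998. Poles: s = -1.625 ± 1.8998j.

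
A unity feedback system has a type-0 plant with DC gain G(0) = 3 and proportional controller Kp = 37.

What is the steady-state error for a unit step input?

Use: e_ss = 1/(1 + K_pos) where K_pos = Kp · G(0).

K_pos = Kp · G(0) = 37 × 3 = 111. e_ss = 1/(1 + 111) = 0.0089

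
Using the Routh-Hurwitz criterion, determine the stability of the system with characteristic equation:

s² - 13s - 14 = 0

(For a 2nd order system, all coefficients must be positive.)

Coefficients: 1, -13, -14. b=-13, c=-14 not positive, so system is unstable.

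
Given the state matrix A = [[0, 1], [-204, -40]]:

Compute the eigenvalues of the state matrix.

det(A - λI) = λ² - (-40)λ + 204 = (λ - (-34))(λ - (-6)). Eigenvalues: -34, -6.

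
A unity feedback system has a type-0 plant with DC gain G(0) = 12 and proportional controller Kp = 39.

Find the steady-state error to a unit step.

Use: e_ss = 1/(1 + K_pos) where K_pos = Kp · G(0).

K_pos = Kp · G(0) = 39 × 12 = 468. e_ss = 1/(1 + 468) = 0.0021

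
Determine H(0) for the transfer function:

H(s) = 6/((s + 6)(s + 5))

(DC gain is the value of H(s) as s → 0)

DC gain = H(0) = 6/(6 × 5) = 6/30 = 0.2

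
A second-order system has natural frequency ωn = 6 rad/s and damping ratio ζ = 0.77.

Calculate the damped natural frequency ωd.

ωd = ωn√(1 - ζ²) = 6√(1 - 0.77²) = 3.83 rad/s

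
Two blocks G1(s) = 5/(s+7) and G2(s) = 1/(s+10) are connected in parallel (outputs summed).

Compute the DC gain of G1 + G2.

Parallel: G_eq = G1 + G2. DC gain = G1(0) + G2(0) = 5/7 + 1/10 = 0.7143 + 0.1 = 0.8143.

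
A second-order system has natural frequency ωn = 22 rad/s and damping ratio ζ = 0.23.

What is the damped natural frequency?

ωd = ωn√(1 - ζ²) = 22√(1 - 0.23²) = 21.41 rad/s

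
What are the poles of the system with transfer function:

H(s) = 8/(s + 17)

Pole is where denominator = 0: s + 17 = 0, so s = -17.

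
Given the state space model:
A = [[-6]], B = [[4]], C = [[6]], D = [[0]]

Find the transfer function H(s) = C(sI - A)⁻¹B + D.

(sI - A)⁻¹ = 1/(s + 6). H(s) = 6 × 4/(s + 6) + 0 = 24/(s + 6).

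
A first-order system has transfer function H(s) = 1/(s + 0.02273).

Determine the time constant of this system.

For H(s) = 1/(s + 1/τ), the pole is at -1/τ = -0.02273, so τ = 1/0.02273 = 43.99 s.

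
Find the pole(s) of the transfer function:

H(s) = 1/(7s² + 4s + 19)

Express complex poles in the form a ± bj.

Discriminant = 4² - 4×7×19 = 16 - 532 = -516 < 0, so the poles are a complex conjugate pair s = (-4 ± j√516)/(2×7). Real part = -4/(2×7) = -4/14 ≈ -0.2857; imaginary part = ±√516/(2×7) ≈ 1.6225. Poles: s = -0.2857 ± 1.6225j.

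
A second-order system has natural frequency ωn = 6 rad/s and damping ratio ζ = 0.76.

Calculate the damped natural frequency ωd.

ωd = ωn√(1 - ζ²) = 6√(1 - 0.76²) = 3.9 rad/s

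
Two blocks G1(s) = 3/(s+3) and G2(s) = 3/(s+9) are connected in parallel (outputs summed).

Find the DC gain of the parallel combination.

Parallel: G_eq = G1 + G2. DC gain = G1(0) + G2(0) = 3/3 + 3/9 = 1 + 0.3333 = 1.3333.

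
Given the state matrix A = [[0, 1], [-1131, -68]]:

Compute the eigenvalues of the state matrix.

det(A - λI) = λ² - (-68)λ + 1131 = (λ - (-29))(λ - (-39)). Eigenvalues: -29, -39.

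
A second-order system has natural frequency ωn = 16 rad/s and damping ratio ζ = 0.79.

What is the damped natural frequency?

ωd = ωn√(1 - ζ²) = 16√(1 - 0.79²) = 9.81 rad/s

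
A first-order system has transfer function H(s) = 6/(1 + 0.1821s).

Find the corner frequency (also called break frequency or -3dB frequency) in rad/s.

Corner frequency = 1/τ = 1/0.1821 = 5.491 rad/s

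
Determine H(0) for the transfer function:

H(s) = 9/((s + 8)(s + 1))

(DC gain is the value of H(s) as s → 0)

DC gain = H(0) = 9/(8 × 1) = 9/8 = 1.125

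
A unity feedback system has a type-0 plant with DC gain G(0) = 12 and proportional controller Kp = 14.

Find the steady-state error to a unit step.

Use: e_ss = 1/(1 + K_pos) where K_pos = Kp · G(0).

K_pos = Kp · G(0) = 14 × 12 = 168. e_ss = 1/(1 + 168) = 0.0059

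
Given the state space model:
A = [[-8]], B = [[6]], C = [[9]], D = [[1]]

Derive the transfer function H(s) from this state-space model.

(sI - A)⁻¹ = 1/(s + 8). H(s) = 9×6/(s + 8) + 1 = (s + 62)/(s + 8).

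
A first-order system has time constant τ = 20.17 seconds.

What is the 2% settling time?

For first-order system, 2% settling time ≈ 4τ = 4 × 20.17 = 80.68 s.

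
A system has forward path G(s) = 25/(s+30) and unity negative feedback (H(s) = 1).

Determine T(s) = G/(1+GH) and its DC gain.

T(s) = G/(1+GH) = [25/(s+30)] / [1 + 25/(s+30)] = 25/(s+30+25) = 25/(s+55). DC gain = 25/55 = 0.4545.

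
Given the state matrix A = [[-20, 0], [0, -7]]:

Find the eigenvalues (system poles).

For diagonal matrix, eigenvalues are diagonal entries: λ₁ = -20, λ₂ = -7.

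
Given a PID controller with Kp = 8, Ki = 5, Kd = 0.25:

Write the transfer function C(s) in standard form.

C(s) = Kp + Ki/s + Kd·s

Substituting values: C(s) = 8 + 5/s + 0.25s = (0.25s² + 8s + 5)/s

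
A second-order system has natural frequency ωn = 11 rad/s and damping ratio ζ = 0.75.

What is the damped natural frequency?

ωd = ωn√(1 - ζ²) = 11√(1 - 0.75²) = 7.28 rad/s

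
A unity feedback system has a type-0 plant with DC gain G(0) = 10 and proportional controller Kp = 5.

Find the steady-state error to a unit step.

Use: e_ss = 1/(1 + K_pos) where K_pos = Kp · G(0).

K_pos = Kp · G(0) = 5 × 10 = 50. e_ss = 1/(1 + 50) = 0.0196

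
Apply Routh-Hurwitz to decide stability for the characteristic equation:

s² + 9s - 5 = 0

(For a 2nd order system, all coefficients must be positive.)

Coefficients: 1, 9, -5. c=-5 not positive, so system is unstable.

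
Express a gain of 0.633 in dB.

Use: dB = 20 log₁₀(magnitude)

dB = 20 log₁₀(0.633) = -4.0 dB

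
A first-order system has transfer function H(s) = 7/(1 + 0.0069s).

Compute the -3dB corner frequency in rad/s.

Corner frequency = 1/τ = 1/0.0069 = 144.928 rad/s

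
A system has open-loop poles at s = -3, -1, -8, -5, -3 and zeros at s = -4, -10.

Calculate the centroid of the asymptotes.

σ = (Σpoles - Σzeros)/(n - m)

σ = (Σpoles - Σzeros)/(n - m) = (-20 - (-14))/(5 - 2) = -6/3 = -2.0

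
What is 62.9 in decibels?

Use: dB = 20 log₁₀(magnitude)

dB = 20 log₁₀(62.9) = 36.0 dB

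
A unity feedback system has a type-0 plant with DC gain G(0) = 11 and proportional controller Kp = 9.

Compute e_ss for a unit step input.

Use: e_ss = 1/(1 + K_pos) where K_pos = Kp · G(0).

K_pos = Kp · G(0) = 9 × 11 = 99. e_ss = 1/(1 + 99) = 0.01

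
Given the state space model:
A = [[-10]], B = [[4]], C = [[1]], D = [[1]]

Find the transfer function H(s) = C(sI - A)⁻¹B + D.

(sI - A)⁻¹ = 1/(s + 10). H(s) = 1×4/(s + 10) + 1 = (s + 14)/(s + 10).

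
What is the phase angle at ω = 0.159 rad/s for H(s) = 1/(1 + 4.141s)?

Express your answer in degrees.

Phase = -arctan(ωτ) = -arctan(0.159 × 4.141) = -33.4°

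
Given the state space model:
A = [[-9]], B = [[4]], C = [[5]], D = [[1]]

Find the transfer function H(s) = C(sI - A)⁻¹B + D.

(sI - A)⁻¹ = 1/(s + 9). H(s) = 5×4/(s + 9) + 1 = (s + 29)/(s + 9).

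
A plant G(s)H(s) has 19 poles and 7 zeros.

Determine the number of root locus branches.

Root locus has n branches where n = number of poles = 19.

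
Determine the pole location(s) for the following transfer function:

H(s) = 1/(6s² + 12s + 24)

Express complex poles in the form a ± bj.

Discriminant = 12² - 4×6×24 = 144 - 576 = -432 < 0, so the poles are a complex conjugate pair s = (-12 ± j√432)/(2×6). Real part = -12/(2×6) = -12/12 = -1; imaginary part = ±√432/(2×6) ≈ 1.7321. Poles: s = -1 ± 1.7321j.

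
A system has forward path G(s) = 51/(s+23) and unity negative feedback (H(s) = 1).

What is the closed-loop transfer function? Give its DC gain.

T(s) = G/(1+GH) = [51/(s+23)] / [1 + 51/(s+23)] = 51/(s+23+51) = 51/(s+74). DC gain = 51/74 = 0.6892.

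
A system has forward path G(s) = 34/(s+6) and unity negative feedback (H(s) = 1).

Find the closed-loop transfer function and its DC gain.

T(s) = G/(1+GH) = [34/(s+6)] / [1 + 34/(s+6)] = 34/(s+6+34) = 34/(s+40). DC gain = 34/40 = 0.85.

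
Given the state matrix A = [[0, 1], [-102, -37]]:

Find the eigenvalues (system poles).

det(A - λI) = λ² - (-37)λ + 102 = (λ - (-34))(λ - (-3)). Eigenvalues: -34, -3.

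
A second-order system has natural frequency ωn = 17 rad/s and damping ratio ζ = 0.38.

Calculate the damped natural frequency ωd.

ωd = ωn√(1 - ζ²) = 17√(1 - 0.38²) = 15.72 rad/s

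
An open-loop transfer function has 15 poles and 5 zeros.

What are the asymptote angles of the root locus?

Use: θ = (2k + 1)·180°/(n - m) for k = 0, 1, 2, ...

n - m = 15 - 5 = 10. Angles: θk = (2k + 1)·180°/10 = 18°, 54°, 90°, 126°, 162°, 198°, 234°, 270°, 306°, 342°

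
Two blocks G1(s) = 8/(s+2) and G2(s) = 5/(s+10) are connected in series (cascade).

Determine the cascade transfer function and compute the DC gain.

Series: multiply transfer functions. G_eq = 8/(s+2) × 5/(s+10) = 40/((s+2)(s+10)). DC gain = 40/(2×10) = 2.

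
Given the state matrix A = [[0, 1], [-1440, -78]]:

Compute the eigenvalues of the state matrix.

det(A - λI) = λ² - (-78)λ + 1440 = (λ - (-30))(λ - (-48)). Eigenvalues: -30, -48.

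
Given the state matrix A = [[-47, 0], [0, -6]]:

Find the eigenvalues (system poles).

For diagonal matrix, eigenvalues are diagonal entries: λ₁ = -47, λ₂ = -6.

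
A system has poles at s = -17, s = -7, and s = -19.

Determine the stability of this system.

All poles are in the left half-plane. System is stable.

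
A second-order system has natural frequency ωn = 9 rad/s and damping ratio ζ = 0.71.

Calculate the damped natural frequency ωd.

ωd = ωn√(1 - ζ²) = 9√(1 - 0.71²) = 6.34 rad/s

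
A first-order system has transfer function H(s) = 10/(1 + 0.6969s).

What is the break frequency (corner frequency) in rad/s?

Corner frequency = 1/τ = 1/0.6969 = 1.435 rad/s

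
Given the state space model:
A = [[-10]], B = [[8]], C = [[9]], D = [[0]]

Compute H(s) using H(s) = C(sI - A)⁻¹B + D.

(sI - A)⁻¹ = 1/(s + 10). H(s) = 9 × 8/(s + 10) + 0 = 72/(s + 10).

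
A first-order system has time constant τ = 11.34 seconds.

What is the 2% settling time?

For first-order system, 2% settling time ≈ 4τ = 4 × 11.34 = 45.36 s.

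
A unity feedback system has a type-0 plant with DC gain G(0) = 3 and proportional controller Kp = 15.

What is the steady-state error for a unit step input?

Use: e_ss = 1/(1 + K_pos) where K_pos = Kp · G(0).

K_pos = Kp · G(0) = 15 × 3 = 45. e_ss = 1/(1 + 45) = 0.0217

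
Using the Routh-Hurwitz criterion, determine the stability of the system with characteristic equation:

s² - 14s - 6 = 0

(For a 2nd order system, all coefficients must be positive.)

Coefficients: 1, -14, -6. b=-14, c=-6 not positive, so system is unstable.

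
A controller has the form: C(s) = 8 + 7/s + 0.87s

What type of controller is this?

This is a Proportional-Integral-Derivative (PID) controller.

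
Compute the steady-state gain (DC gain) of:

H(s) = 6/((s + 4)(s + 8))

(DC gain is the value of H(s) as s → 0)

DC gain = H(0) = 6/(4 × 8) = 6/32 = 0.1875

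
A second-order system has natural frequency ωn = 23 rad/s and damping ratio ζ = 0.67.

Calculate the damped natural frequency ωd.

ωd = ωn√(1 - ζ²) = 23√(1 - 0.67²) = 17.07 rad/s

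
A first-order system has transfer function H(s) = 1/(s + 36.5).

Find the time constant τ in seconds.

For H(s) = 1/(s + 1/τ), the pole is at -1/τ = -36.5, so τ = 1/36.5 = 0.0274 s.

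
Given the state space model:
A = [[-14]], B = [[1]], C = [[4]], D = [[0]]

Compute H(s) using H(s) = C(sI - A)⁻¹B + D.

(sI - A)⁻¹ = 1/(s + 14). H(s) = 4 × 1/(s + 14) + 0 = 4/(s + 14).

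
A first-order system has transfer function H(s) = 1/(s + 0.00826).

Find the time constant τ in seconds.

For H(s) = 1/(s + 1/τ), the pole is at -1/τ = -0.00826, so τ = 1/0.00826 = 121.1 s.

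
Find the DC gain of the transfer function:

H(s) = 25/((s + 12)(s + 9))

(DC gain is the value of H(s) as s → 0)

DC gain = H(0) = 25/(12 × 9) = 25/108 = 0.2315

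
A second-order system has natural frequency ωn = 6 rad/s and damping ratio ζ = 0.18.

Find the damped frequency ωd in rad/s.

ωd = ωn√(1 - ζ²) = 6√(1 - 0.18²) = 5.9 rad/s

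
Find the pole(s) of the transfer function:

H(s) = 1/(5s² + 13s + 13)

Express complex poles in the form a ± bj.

Discriminant = 13² - 4×5×13 = 169 - 260 = -91 < 0, so the poles are a complex conjugate pair s = (-13 ± j√91)/(2×5). Real part = -13/(2×5) = -13/10 = -1.3; imaginary part = ±√91/(2×5) ≈ 0.9539. Poles: s = -1.3 ± 0.9539j.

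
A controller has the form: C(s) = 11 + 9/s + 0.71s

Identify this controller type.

This is a Proportional-Integral-Derivative (PID) controller.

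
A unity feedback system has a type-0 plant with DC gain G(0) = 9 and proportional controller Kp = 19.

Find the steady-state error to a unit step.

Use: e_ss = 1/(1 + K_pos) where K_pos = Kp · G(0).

K_pos = Kp · G(0) = 19 × 9 = 171. e_ss = 1/(1 + 171) = 0.0058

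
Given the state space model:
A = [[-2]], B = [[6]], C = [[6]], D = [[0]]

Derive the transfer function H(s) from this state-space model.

(sI - A)⁻¹ = 1/(s + 2). H(s) = 6 × 6/(s + 2) + 0 = 36/(s + 2).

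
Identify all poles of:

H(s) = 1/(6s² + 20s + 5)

Discriminant = 20² - 4×6×5 = 400 - 120 = 280 > 0, so two distinct real poles. Using quadratic formula: s = (-20 ± √280)/(2×6) = (-20 ± √280)/12, with √280 ≈ 16.7332. s₁ ≈ -0.2722, s₂ ≈ -3.0611. Poles: s₁ = -0.2722, s₂ = -3.0611.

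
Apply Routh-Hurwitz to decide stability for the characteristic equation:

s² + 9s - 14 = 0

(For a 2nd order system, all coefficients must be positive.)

Coefficients: 1, 9, -14. c=-14 not positive, so system is unstable.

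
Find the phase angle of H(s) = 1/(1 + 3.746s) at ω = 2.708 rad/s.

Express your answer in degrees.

Phase = -arctan(ωτ) = -arctan(2.708 × 3.746) = -84.4°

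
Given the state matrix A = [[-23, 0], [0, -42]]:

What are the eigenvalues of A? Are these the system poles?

For diagonal matrix, eigenvalues are diagonal entries: λ₁ = -23, λ₂ = -42. Eigenvalues of A = system poles.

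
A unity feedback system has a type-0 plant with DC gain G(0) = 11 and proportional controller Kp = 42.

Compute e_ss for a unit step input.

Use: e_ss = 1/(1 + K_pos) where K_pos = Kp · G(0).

K_pos = Kp · G(0) = 42 × 11 = 462. e_ss = 1/(1 + 462) = 0.0022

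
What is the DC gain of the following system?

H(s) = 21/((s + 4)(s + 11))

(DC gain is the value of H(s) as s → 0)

DC gain = H(0) = 21/(4 × 11) = 21/44 = 0.4773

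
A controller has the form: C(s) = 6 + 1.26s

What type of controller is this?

This is a Proportional-Derivative (PD) controller.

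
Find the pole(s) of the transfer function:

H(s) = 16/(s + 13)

Pole is where denominator = 0: s + 13 = 0, so s = -13.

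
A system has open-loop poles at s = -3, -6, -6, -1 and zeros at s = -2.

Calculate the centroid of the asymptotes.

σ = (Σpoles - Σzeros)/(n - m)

σ = (Σpoles - Σzeros)/(n - m) = (-16 - (-2))/(4 - 1) = -14/3 = -4.67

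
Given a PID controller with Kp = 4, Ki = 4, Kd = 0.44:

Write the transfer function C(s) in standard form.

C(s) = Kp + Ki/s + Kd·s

Substituting values: C(s) = 4 + 4/s + 0.44s = (0.44s² + 4s + 4)/s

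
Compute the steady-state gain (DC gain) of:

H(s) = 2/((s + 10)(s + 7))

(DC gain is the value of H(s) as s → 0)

DC gain = H(0) = 2/(10 × 7) = 2/70 = 0.0286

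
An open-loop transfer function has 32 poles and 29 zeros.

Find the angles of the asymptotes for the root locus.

n - m = 32 - 29 = 3. Angles: θk = (2k + 1)·180°/3 = 60°, 180°, 300°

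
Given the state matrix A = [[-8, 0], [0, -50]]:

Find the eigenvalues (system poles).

For diagonal matrix, eigenvalues are diagonal entries: λ₁ = -8, λ₂ = -50.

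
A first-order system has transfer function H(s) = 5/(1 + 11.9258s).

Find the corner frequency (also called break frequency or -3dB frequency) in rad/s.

Corner frequency = 1/τ = 1/11.9258 = 0.084 rad/s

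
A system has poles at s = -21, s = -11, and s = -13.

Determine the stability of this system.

All poles are in the left half-plane. System is stable.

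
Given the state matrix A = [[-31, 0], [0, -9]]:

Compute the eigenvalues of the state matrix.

For diagonal matrix, eigenvalues are diagonal entries: λ₁ = -31, λ₂ = -9.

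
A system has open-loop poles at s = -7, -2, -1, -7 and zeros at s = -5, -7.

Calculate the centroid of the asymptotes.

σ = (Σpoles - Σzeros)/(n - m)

σ = (Σpoles - Σzeros)/(n - m) = (-17 - (-12))/(4 - 2) = -5/2 = -2.5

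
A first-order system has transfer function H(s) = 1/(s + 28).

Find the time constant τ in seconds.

For H(s) = 1/(s + 1/τ), the pole is at -1/τ = -28, so τ = 1/28 = 0.0357 s.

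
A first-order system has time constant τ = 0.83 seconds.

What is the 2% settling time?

For first-order system, 2% settling time ≈ 4τ = 4 × 0.83 = 3.32 s.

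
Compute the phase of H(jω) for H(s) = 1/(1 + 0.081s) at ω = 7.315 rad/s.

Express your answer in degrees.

Phase = -arctan(ωτ) = -arctan(7.315 × 0.081) = -30.6°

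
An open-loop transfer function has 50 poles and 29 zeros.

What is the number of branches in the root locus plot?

Root locus has n branches where n = number of poles = 50.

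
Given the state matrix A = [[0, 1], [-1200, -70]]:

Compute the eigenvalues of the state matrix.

det(A - λI) = λ² - (-70)λ + 1200 = (λ - (-30))(λ - (-40)). Eigenvalues: -30, -40.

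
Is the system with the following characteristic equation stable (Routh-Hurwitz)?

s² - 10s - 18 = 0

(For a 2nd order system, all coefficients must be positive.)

Coefficients: 1, -10, -18. b=-10, c=-18 not positive, so system is unstable.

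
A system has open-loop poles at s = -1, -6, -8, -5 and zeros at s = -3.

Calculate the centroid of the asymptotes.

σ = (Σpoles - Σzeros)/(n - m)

σ = (Σpoles - Σzeros)/(n - m) = (-20 - (-3))/(4 - 1) = -17/3 = -5.67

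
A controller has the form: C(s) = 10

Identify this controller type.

This is a Proportional (P) controller.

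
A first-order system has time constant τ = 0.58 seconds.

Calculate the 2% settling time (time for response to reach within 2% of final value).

For first-order system, 2% settling time ≈ 4τ = 4 × 0.58 = 2.32 s.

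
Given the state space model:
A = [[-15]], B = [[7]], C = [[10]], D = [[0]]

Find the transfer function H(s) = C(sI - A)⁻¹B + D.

(sI - A)⁻¹ = 1/(s + 15). H(s) = 10 × 7/(s + 15) + 0 = 70/(s + 15).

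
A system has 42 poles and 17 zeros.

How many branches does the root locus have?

Root locus has n branches where n = number of poles = 42.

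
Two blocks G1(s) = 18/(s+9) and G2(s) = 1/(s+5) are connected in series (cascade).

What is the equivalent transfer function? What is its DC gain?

Series: multiply transfer functions. G_eq = 18/(s+9) × 1/(s+5) = 18/((s+9)(s+5)). DC gain = 18/(9×5) = 0.4.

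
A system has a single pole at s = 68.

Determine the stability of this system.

Pole at s = 68 is in the right half-plane. Unstable.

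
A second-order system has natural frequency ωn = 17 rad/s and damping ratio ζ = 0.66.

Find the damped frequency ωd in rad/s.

ωd = ωn√(1 - ζ²) = 17√(1 - 0.66²) = 12.77 rad/s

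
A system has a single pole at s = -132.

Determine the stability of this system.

Pole at s = -132 is in the left half-plane. Stable.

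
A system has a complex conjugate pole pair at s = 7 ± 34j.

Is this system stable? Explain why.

Real part of poles is 7 (> 0, right half-plane). Unstable.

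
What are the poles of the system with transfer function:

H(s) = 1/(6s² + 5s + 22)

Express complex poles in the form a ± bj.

Discriminant = 5² - 4×6×22 = 25 - 528 = -503 < 0, so the poles are a complex conjugate pair s = (-5 ± j√503)/(2×6). Real part = -5/(2×6) = -5/12 ≈ -0.4167; imaginary part = ±√503/(2×6) ≈ 1.8690. Poles: s = -0.4167 ± 1.8690j.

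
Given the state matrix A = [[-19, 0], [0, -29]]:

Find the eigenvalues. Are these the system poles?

For diagonal matrix, eigenvalues are diagonal entries: λ₁ = -19, λ₂ = -29. Eigenvalues of A = system poles.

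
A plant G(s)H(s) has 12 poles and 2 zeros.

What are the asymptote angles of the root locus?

n - m = 12 - 2 = 10. Angles: θk = (2k + 1)·180°/10 = 18°, 54°, 90°, 126°, 162°, 198°, 234°, 270°, 306°, 342°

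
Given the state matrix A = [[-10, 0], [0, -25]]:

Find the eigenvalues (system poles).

For diagonal matrix, eigenvalues are diagonal entries: λ₁ = -10, λ₂ = -25.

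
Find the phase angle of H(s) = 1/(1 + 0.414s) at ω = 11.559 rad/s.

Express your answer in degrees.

Phase = -arctan(ωτ) = -arctan(11.559 × 0.414) = -78.2°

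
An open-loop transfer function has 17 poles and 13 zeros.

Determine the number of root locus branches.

Root locus has n branches where n = number of poles = 17.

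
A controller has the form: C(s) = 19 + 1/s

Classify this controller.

This is a Proportional-Integral (PI) controller.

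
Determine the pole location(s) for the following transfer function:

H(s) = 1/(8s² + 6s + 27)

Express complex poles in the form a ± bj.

Discriminant = 6² - 4×8×27 = 36 - 864 = -828 < 0, so the poles are a complex conjugate pair s = (-6 ± j√828)/(2×8). Real part = -6/(2×8) = -6/16 = -0.375; imaginary part = ±√828/(2×8) ≈ 1.7984. Poles: s = -0.375 ± 1.7984j.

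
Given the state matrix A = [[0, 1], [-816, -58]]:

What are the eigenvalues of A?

det(A - λI) = λ² - (-58)λ + 816 = (λ - (-24))(λ - (-34)). Eigenvalues: -24, -34.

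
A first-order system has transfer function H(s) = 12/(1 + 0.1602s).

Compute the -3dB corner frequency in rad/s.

Corner frequency = 1/τ = 1/0.1602 = 6.242 rad/s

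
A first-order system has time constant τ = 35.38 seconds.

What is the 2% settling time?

For first-order system, 2% settling time ≈ 4τ = 4 × 35.38 = 141.52 s.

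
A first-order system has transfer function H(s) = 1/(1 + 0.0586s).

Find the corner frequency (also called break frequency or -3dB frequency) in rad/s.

Corner frequency = 1/τ = 1/0.0586 = 17.065 rad/s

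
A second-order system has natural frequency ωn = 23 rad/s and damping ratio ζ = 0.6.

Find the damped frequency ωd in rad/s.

ωd = ωn√(1 - ζ²) = 23√(1 - 0.6²) = 18.4 rad/s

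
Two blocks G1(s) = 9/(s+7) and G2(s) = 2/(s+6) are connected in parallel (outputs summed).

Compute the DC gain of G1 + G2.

Parallel: G_eq = G1 + G2. DC gain = G1(0) + G2(0) = 9/7 + 2/6 = 1.2857 + 0.3333 = 1.6190.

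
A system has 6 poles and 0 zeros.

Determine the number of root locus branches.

Root locus has n branches where n = number of poles = 6.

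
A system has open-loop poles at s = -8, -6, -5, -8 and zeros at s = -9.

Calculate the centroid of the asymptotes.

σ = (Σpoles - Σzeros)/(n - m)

σ = (Σpoles - Σzeros)/(n - m) = (-27 - (-9))/(4 - 1) = -18/3 = -6.0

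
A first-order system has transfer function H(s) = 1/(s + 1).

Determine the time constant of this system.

For H(s) = 1/(s + 1/τ), the pole is at -1/τ = -1, so τ = 1/1 = 1 s.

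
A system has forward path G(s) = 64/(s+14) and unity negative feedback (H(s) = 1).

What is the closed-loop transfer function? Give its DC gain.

T(s) = G/(1+GH) = [64/(s+14)] / [1 + 64/(s+14)] = 64/(s+14+64) = 64/(s+78). DC gain = 64/78 = 0.8205.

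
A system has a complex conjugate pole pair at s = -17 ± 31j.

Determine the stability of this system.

Real part of poles is -17 (< 0, left half-plane). Stable.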